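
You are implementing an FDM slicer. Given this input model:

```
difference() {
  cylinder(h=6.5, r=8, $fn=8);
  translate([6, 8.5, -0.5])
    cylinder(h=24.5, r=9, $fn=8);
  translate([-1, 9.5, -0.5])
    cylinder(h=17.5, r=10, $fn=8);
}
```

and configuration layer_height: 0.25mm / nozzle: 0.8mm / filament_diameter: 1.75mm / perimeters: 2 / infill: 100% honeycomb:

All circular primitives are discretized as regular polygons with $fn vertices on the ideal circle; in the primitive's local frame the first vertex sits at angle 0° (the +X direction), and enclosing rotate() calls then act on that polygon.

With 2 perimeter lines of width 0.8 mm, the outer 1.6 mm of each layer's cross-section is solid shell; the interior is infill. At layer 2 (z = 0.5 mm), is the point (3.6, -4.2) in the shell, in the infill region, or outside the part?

At z = 0.5 mm: the r=8 cylinder contributes a regular 8-gon of circumradius 8; the r=9 cylinder at (6, 8.5) contributes a regular 8-gon of circumradius 9; the r=10 cylinder at (-1, 9.5) gives a regular 8-gon of circumradius 10 (constant along its height); Taking the first minus the rest: starting from the r=8 cylinder, the r=9 cylinder at (6, 8.5) partially overlaps it — only the 48.89 mm² overlap (of its 229.10 mm²) is removed, clipping the outline; the r=10 cylinder at (-1, 9.5) partially overlaps it — only the 34.60 mm² overlap (of its 282.84 mm²) is removed, clipping the outline — 1 connected region. Overall, the cross-section is a single solid region. The nearest boundary edge runs (5.66, -5.66)→(-0.00, -8.00); distance from the point to it = 2.13 mm. The point is inside the cross-section and 2.13 mm from the nearest boundary — more than the 1.6 mm shell width (2 × 0.8), so it's in the infill interior.

infill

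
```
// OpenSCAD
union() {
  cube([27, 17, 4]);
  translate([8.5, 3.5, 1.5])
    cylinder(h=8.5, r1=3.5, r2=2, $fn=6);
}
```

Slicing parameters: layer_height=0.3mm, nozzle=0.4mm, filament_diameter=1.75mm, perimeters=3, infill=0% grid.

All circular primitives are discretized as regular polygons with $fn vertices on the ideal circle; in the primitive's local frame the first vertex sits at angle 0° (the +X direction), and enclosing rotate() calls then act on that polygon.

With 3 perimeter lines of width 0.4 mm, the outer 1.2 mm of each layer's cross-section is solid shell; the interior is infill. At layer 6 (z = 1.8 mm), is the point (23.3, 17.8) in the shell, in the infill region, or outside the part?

At z = 1.8 mm: the 27×17 cube contributes its full rectangle; the cone at (8.5, 3.5) (r1=3.5→r2=2) has section circumradius 3.447 here — a regular 6-gon; Taking the union: the cone at (8.5, 3.5) lies entirely inside the 27×17 cube, so the union is just the 27×17 cube — 1 connected region. Overall, the cross-section is a single solid region. The nearest boundary edge runs (0.00, 17.00)→(27.00, 17.00); distance from the point to it = 0.80 mm. The point is not inside any of the regions above, so it lies outside the cross-section (0.80 mm from the nearest boundary).

outside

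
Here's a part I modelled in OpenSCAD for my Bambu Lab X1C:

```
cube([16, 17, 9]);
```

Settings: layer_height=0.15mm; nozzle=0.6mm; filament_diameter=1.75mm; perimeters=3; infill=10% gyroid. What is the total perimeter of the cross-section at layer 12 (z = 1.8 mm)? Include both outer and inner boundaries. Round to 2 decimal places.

At z = 1.8 mm: the cube is present — its section is the full 16×17 rectangle (perimeter 66.00 mm). Overall, the cross-section is a single solid region. Total boundary length (outer) = 66.00 mm.

66.00 mm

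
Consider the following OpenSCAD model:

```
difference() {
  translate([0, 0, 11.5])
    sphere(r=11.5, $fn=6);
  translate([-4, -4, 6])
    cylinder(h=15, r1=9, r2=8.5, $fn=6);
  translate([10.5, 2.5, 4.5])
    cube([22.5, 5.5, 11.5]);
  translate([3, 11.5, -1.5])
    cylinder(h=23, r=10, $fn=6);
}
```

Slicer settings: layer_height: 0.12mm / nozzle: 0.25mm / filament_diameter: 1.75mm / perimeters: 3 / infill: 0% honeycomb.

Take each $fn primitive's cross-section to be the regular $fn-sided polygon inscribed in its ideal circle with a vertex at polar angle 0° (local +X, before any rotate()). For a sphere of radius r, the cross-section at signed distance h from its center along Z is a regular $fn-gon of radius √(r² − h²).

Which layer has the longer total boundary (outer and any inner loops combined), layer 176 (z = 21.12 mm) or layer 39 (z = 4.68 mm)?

Layer 176 (z = 21.12): the r=11.5 sphere slices to a regular 6-gon of circumradius 6.301 (√(r²−h²) with h=9.62 from center) (perimeter = 2·6·6.301·sin(180°/6) = 37.81 mm); the cone at (-4, -4) is not intersected at this z (z outside [6, 21]); the cube at (10.5, 2.5) is absent (z outside [4.5, 16]); the cylinder at (3, 11.5): section is a regular 6-gon, circumradius r=10 (perimeter = 2·6·10.000·sin(180°/6) = 60.00 mm); After the difference (first − rest): starting from the r=11.5 sphere, the r=10 cylinder at (3, 11.5) partially overlaps it — only the 17.38 mm² overlap (of its 259.81 mm²) is removed, clipping the outline — boundary = 37.45 mm. So its perimeter = 37.45 mm. Layer 39 (z = 4.68): the r=11.5 sphere slices to a regular 6-gon of circumradius 9.259 (√(r²−h²) with h=6.82 from center) (perimeter = 2·6·9.259·sin(180°/6) = 55.56 mm); the cone at (-4, -4) does not reach this height (z outside [6, 21]); the cube at (10.5, 2.5) (footprint 22.5×5.5) is included at this height (perimeter 56.00 mm); the cylinder at (3, 11.5): section is a regular 6-gon, circumradius r=10 (perimeter = 2·6·10.000·sin(180°/6) = 60.00 mm); Taking the first minus the rest: starting from the r=11.5 sphere, the 22.5×5.5 cube at (10.5, 2.5) misses the remaining region (no effect); the r=10 cylinder at (3, 11.5) partially overlaps it — only the 49.77 mm² overlap (of its 259.81 mm²) is removed, clipping the outline — boundary = 55.20 mm. So its perimeter = 55.20 mm. Layer 39 is larger (55.20 vs 37.45 mm).

layer 39 (z = 4.68 mm)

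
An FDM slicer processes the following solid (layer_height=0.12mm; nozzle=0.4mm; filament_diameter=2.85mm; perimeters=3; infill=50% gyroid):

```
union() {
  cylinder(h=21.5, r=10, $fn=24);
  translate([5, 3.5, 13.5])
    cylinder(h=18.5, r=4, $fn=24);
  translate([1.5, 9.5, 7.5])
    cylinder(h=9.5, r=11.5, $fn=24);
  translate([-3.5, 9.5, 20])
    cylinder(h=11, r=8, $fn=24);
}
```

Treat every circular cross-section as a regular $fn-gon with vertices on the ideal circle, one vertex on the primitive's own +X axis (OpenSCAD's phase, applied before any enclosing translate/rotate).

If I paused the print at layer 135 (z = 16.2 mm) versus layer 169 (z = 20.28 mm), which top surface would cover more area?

layer 135 (z = 16.2 mm)

Layer 135 (z = 16.2): the r=10 cylinder gives a regular 24-gon of circumradius 10 (constant along its height) (area = (24/2)·10.000²·sin(360°/24) = 310.58 mm²); the r=4 cylinder at (5, 3.5) contributes a regular 24-gon of circumradius 4 (area = (24/2)·4.000²·sin(360°/24) = 49.69 mm²); the r=11.5 cylinder at (1.5, 9.5) gives a regular 24-gon of circumradius 11.5 (constant along its height) (area = (24/2)·11.500²·sin(360°/24) = 410.75 mm²); the cylinder at (-3.5, 9.5) is absent (z outside [20, 31]); Taking the union: the regions partially overlap — summed areas 771.02 mm² minus the doubly-counted overlap 209.24 mm² gives 561.78 mm² — area = 561.78 mm². So its area = 561.78 mm². Layer 169 (z = 20.28): the cylinder: section is a regular 24-gon, circumradius r=10 (area = (24/2)·10.000²·sin(360°/24) = 310.58 mm²); the r=4 cylinder at (5, 3.5) contributes a regular 24-gon of circumradius 4 (area = (24/2)·4.000²·sin(360°/24) = 49.69 mm²); the cylinder at (1.5, 9.5) is not intersected at this z (z outside [7.5, 17]); the r=8 cylinder at (-3.5, 9.5) contributes a regular 24-gon of circumradius 8 (area = (24/2)·8.000²·sin(360°/24) = 198.77 mm²); Taking the union: the regions partially overlap — summed areas 559.05 mm² minus the doubly-counted overlap 129.03 mm² gives 430.02 mm² — area = 430.02 mm². So its area = 430.02 mm². Layer 135 is larger (561.78 vs 430.02 mm²).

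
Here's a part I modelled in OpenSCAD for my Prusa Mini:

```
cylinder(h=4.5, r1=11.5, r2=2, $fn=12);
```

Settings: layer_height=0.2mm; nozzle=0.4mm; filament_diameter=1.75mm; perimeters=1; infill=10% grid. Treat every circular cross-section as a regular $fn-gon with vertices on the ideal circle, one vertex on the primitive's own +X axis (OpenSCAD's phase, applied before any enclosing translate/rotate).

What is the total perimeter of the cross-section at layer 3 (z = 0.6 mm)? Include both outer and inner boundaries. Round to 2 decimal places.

At z = 0.6 mm: the cone (r1=11.5→r2=2) has section circumradius 10.233 here — a regular 12-gon (perimeter = 2·12·10.233·sin(180°/12) = 63.57 mm). Overall, the cross-section is a single solid region. Total boundary length (outer) = 63.57 mm.

63.57 mm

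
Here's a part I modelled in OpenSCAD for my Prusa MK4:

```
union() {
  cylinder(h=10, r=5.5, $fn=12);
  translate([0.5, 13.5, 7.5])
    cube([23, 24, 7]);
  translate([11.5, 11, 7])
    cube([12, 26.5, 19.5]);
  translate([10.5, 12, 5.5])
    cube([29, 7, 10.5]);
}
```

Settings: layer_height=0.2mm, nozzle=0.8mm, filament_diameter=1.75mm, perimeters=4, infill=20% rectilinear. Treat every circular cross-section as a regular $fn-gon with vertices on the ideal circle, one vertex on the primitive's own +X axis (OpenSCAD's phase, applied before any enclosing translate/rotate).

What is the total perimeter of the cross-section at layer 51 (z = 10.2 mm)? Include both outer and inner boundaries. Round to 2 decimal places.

At z = 10.2 mm: the cylinder is absent (z outside [0, 10]); the cube at (0.5, 13.5) is present — its section is the full 23×24 rectangle (perimeter 94.00 mm); the cube at (11.5, 11) is present — its section is the full 12×26.5 rectangle (perimeter 77.00 mm); the cube at (10.5, 12) (footprint 29×7) is included at this height (perimeter 72.00 mm); Taking the union: the regions partially overlap (shared area 377.50 mm²), so the edge portions inside another operand are dropped and the merged outline is re-measured after clipping — boundary = 131.00 mm. Overall, the cross-section is a single solid region. Total boundary length (outer) = 131.00 mm.

131.00 mm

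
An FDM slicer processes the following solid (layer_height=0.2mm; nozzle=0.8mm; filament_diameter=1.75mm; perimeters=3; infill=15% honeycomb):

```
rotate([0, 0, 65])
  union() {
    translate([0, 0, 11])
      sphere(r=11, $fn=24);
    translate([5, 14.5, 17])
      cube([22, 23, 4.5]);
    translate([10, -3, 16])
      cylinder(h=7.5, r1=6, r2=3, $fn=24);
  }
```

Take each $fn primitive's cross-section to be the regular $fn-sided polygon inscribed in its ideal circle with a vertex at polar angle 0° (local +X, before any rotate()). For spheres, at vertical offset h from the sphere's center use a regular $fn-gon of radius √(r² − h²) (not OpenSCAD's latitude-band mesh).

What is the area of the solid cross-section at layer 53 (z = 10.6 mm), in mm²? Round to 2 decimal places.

375.31 mm²

At z = 10.6 mm: the r=11 sphere contributes a regular 24-gon of circumradius √(11²−0.4²) = 10.993 (area = (24/2)·10.993²·sin(360°/24) = 375.31 mm²); the cube at (5, 14.5) does not reach this height (z outside [17, 21.5]); the cone at (10, -3) is not intersected at this z (z outside [16, 23.5]); Taking the union: only the r=11 sphere is present, so the union is just that shape — area = 375.31 mm²; (rotated 65° about Z; rotation is an isometry so areas/perimeters/island counts are preserved). Overall, the cross-section is a single solid region. Net area = 375.31 mm².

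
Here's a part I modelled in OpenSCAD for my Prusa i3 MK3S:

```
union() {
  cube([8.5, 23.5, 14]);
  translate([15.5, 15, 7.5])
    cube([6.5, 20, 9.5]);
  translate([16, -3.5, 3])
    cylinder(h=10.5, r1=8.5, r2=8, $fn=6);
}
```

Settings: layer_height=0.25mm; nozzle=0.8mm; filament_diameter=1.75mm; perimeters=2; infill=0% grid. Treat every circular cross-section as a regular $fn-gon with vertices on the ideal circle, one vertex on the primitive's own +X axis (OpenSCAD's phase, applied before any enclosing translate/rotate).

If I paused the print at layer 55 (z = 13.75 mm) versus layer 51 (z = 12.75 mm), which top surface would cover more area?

Layer 55 (z = 13.75): the 8.5×23.5 cube contributes its full rectangle (area 199.75 mm²); the 6.5×20 cube at (15.5, 15) contributes its full rectangle (area 130.00 mm²); the cone at (16, -3.5) is absent (z outside [3, 13.5]); Taking the union: the 2 present regions are separate (no shared area or edge), so areas and boundary lengths simply add and each stays a separate island — area = 329.75 mm². So its area = 329.75 mm². Layer 51 (z = 12.75): the cube (footprint 8.5×23.5) is included at this height (area 199.75 mm²); the 6.5×20 cube at (15.5, 15) contributes its full rectangle (area 130.00 mm²); the cone at (16, -3.5) contributes a regular 6-gon of circumradius 8.036 (interpolated between r1=8.5 and r2=8 at t=0.929) (area = (6/2)·8.036²·sin(360°/6) = 167.76 mm²); Taking the union: the 3 present regions are separate (no shared area or edge), so areas and boundary lengths simply add and each stays a separate island — area = 497.51 mm². So its area = 497.51 mm². Layer 51 is larger (497.51 vs 329.75 mm²).

layer 51 (z = 12.75 mm)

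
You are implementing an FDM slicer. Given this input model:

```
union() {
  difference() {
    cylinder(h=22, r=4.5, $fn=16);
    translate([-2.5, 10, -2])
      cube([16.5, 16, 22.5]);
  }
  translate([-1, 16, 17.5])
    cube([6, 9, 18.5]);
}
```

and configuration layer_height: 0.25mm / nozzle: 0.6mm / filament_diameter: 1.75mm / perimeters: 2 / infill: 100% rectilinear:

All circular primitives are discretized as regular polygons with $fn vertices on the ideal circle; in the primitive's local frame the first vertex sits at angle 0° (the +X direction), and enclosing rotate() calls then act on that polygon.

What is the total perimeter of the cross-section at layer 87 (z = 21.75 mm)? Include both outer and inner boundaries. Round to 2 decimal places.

At z = 21.75 mm: the cylinder: section is a regular 16-gon, circumradius r=4.5 (perimeter = 2·16·4.500·sin(180°/16) = 28.09 mm); the cube at (-2.5, 10) does not reach this height (z outside [-2, 20.5]); After the difference (first − rest): none of the subtracted shapes is present at this height, so the r=4.5 cylinder is unchanged — boundary = 28.09 mm; the cube at (-1, 16) (footprint 6×9) is included at this height (perimeter 30.00 mm); Combining (union): the 2 present regions are separate (no shared area or edge), so areas and boundary lengths simply add and each stays a separate island — boundary = 58.09 mm. Overall, the cross-section has 2 separate islands. Total boundary length (outer) = 58.09 mm.

58.09 mm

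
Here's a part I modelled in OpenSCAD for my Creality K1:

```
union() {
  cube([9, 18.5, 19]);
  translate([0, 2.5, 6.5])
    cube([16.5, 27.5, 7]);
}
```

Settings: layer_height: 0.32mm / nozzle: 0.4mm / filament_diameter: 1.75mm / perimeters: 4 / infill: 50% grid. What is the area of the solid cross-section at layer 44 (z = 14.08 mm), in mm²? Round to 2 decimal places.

166.50 mm²

At z = 14.08 mm: the 9×18.5 cube contributes its full rectangle (area 166.50 mm²); the cube at (0, 2.5) is not intersected at this z (z outside [6.5, 13.5]); Taking the union: only the 9×18.5 cube is present, so the union is just that shape — area = 166.50 mm². Overall, the cross-section is a single solid region. Net area = 166.50 mm².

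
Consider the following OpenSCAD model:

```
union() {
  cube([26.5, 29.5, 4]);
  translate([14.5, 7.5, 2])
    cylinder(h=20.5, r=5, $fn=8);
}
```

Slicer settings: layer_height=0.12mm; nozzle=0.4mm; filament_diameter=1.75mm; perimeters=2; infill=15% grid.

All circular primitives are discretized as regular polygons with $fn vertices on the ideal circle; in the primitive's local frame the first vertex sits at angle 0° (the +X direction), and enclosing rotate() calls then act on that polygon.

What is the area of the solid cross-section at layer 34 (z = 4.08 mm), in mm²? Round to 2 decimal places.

At z = 4.08 mm: the cube is not intersected at this z (z outside [0, 4]); the cylinder at (14.5, 7.5): section is a regular 8-gon, circumradius r=5 (area = (8/2)·5.000²·sin(360°/8) = 70.71 mm²); Merging all regions: only the r=5 cylinder at (14.5, 7.5) is present, so the union is just that shape — area = 70.71 mm². Overall, the cross-section is a single solid region. Net area = 70.71 mm².

70.71 mm²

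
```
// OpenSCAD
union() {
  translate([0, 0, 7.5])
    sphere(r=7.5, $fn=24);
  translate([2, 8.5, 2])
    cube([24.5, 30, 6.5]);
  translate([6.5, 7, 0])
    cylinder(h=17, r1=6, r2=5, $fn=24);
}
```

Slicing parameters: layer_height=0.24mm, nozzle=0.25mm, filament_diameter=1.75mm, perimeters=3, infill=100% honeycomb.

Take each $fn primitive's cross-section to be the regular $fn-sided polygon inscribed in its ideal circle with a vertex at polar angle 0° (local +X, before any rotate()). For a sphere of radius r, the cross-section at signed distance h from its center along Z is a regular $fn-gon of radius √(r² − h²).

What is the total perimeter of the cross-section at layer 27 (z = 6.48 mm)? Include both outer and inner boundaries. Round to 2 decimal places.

147.44 mm

At z = 6.48 mm: the r=7.5 sphere contributes a regular 24-gon of circumradius √(7.5²−1.02²) = 7.430 (perimeter = 2·24·7.430·sin(180°/24) = 46.55 mm); the cube at (2, 8.5) is present — its section is the full 24.5×30 rectangle (perimeter 109.00 mm); the cone at (6.5, 7): at t=0.381 of its height the radius interpolates to r₁+(r₂−r₁)t = 5.619, giving a regular 24-gon of that circumradius (perimeter = 2·24·5.619·sin(180°/24) = 35.20 mm); Combining (union): the regions partially overlap (shared area 51.90 mm²), so the edge portions inside another operand are dropped and the merged outline is re-measured after clipping — boundary = 147.44 mm. Overall, the cross-section is a single solid region. Total boundary length (outer) = 147.44 mm.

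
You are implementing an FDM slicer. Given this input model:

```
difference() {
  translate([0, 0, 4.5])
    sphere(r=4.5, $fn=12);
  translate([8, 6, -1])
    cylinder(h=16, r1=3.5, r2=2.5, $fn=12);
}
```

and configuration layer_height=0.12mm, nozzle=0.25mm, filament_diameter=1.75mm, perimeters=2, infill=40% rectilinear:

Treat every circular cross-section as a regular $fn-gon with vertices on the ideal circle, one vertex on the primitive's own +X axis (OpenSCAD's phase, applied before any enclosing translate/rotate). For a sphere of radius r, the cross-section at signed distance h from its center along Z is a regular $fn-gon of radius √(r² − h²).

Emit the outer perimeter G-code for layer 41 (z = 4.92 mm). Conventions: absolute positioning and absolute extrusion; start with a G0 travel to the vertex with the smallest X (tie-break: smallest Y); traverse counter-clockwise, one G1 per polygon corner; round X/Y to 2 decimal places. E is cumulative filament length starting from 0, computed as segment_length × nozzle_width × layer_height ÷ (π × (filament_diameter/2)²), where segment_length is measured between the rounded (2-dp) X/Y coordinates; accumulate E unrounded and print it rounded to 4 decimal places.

G0 X-4.48 Y0.00 Z4.92
G1 X-3.88 Y-2.24 E0.0289
G1 X-2.24 Y-3.88 E0.0579
G1 X0.00 Y-4.48 E0.0868
G1 X2.24 Y-3.88 E0.1157
G1 X3.88 Y-2.24 E0.1446
G1 X4.48 Y0.00 E0.1735
G1 X3.88 Y2.24 E0.2025
G1 X2.24 Y3.88 E0.2314
G1 X0.00 Y4.48 E0.2603
G1 X-2.24 Y3.88 E0.2892
G1 X-3.88 Y2.24 E0.3182
G1 X-4.48 Y0.00 E0.3471

At z = 4.92 mm: the sphere: section is a regular 12-gon, circumradius = √(r²−h²) = √(4.5²−0.42²) = 4.480; the cone at (8, 6) (r1=3.5→r2=2.5) has section circumradius 3.130 here — a regular 12-gon; Taking the first minus the rest: starting from the r=4.5 sphere, the cone at (8, 6) misses the remaining region (no effect) — 1 connected region. The outline is a single polygon with 12 vertices. Extrusion per mm of travel: 0.25 × 0.12 / (π × 0.875²) = 0.012473. Accumulating E over each segment gives final E = 0.3471.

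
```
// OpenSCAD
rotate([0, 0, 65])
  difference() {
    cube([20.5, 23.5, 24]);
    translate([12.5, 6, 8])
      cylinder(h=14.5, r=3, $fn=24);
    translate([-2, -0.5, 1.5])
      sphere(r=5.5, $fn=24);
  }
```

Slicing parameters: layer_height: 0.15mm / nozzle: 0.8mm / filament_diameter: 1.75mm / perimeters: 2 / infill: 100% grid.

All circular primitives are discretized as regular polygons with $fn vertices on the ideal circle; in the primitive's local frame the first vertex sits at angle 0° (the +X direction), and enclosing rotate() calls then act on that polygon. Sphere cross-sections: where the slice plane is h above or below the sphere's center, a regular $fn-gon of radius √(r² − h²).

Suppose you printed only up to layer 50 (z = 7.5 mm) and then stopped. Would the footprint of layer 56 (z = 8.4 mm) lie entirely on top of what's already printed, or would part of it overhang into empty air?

Compare the two slices. At z = 7.5: the 20.5×23.5 cube contributes its full rectangle (area 481.75 mm²); the cylinder at (12.5, 6) is not intersected at this z (z outside [8, 22.5]); the sphere at (-2, -0.5) is absent (|z−center|=6.000 > r=5.5); After the difference (first − rest): none of the subtracted shapes is present at this height, so the 20.5×23.5 cube is unchanged — area = 481.75 mm²; (rotated 65° about Z; rotation is an isometry so areas/perimeters/island counts are preserved). At z = 8.4: the 20.5×23.5 cube contributes its full rectangle (area 481.75 mm²); the cylinder at (12.5, 6): section is a regular 24-gon, circumradius r=3 (area = (24/2)·3.000²·sin(360°/24) = 27.95 mm²); the sphere at (-2, -0.5) is not intersected at this z (|z−center|=6.900 > r=5.5); Subtracting the remaining from the first: starting from the 20.5×23.5 cube (481.75 mm²), the r=3 cylinder at (12.5, 6) lies wholly inside it (removes its full 27.95 mm² and its 18.80 mm outline becomes a hole wall) — area = 453.80 mm²; (whole slice rotated 65° about Z — lengths, areas and connectivity unchanged). Checking containment: the cross-section at z = 8.4 is a subset of the cross-section at z = 7.5.

entirely on top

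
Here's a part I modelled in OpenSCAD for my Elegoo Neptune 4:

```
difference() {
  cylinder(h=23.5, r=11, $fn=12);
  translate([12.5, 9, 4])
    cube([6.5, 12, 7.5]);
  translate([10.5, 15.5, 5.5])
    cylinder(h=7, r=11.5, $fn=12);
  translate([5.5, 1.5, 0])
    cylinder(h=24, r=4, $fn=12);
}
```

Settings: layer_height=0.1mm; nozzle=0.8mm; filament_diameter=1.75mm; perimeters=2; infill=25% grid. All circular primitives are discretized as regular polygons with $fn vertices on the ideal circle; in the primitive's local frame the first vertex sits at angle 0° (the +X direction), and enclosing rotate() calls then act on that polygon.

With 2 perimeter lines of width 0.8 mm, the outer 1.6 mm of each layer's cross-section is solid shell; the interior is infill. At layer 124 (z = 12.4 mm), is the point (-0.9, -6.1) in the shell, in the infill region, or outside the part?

infill

At z = 12.4 mm: the r=11 cylinder contributes a regular 12-gon of circumradius 11; the cube at (12.5, 9) is absent (z outside [4, 11.5]); the cylinder at (10.5, 15.5): section is a regular 12-gon, circumradius r=11.5; the r=4 cylinder at (5.5, 1.5) gives a regular 12-gon of circumradius 4 (constant along its height); Taking the first minus the rest: starting from the r=11 cylinder, the r=11.5 cylinder at (10.5, 15.5) partially overlaps it — only the 25.60 mm² overlap (of its 396.75 mm²) is removed, clipping the outline; the r=4 cylinder at (5.5, 1.5) partially overlaps it — only the 47.64 mm² overlap (of its 48.00 mm²) is removed, clipping the outline — 1 connected region. Overall, the cross-section is a single solid region. The nearest boundary edge runs (-0.00, -11.00)→(-5.50, -9.53); distance from the point to it = 4.50 mm. The point is inside the cross-section and 4.50 mm from the nearest boundary — more than the 1.6 mm shell width (2 × 0.8), so it's in the infill interior.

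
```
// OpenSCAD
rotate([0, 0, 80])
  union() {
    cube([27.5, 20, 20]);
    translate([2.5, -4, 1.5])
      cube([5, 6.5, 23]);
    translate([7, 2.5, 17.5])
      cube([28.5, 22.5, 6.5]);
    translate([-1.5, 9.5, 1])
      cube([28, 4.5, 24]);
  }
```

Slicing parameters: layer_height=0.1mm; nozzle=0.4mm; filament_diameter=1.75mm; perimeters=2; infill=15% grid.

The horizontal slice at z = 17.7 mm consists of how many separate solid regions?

At z = 17.7 mm: the cube is present — its section is the full 27.5×20 rectangle; the cube at (2.5, -4) is present — its section is the full 5×6.5 rectangle; the cube at (7, 2.5) is present — its section is the full 28.5×22.5 rectangle; the 28×4.5 cube at (-1.5, 9.5) contributes its full rectangle; Merging all regions: the regions partially overlap (shared area 490.50 mm²), so overlapping operands fuse into one piece — 1 connected region; (whole slice rotated 80° about Z — lengths, areas and connectivity unchanged). The result has 1 disconnected region.

1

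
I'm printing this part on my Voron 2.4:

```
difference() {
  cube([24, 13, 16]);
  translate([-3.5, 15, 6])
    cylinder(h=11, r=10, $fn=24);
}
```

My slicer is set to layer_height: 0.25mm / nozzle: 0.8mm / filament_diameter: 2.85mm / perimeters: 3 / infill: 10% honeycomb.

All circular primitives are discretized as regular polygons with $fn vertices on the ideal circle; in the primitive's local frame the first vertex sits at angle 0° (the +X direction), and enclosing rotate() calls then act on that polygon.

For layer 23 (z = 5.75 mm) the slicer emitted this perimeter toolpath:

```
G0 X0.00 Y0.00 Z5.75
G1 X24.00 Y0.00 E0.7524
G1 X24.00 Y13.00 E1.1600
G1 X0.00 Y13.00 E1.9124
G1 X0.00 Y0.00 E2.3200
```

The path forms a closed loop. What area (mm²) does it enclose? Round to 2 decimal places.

312.00 mm²

Apply the shoelace formula to the sequence of (X, Y) vertices; enclosed area = 312.00 mm².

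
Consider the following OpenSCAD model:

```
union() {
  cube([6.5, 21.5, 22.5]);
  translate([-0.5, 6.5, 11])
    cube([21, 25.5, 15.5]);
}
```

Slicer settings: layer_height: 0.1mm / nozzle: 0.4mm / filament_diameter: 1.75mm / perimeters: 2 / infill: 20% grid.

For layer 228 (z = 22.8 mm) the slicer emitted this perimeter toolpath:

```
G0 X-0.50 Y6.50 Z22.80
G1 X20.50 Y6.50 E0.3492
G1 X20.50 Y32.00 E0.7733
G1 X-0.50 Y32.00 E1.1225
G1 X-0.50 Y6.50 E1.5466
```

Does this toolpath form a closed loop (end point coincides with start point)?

Start point (G0): (-0.50, 6.50). End point (last G1): the path returns to the start — closed.

yes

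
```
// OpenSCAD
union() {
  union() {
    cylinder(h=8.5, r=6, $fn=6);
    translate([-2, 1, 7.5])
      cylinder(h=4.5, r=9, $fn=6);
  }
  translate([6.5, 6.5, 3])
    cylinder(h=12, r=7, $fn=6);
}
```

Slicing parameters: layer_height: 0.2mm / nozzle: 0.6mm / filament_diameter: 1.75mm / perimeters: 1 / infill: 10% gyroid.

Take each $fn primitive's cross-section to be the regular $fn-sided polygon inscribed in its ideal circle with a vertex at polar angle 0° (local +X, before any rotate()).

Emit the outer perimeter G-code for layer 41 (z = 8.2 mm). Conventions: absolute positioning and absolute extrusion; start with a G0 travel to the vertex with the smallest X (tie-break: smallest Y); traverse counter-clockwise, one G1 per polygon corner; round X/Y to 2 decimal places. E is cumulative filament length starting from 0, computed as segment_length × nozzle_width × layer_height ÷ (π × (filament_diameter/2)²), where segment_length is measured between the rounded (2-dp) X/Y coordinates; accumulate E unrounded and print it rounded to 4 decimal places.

At z = 8.2 mm: the r=6 cylinder gives a regular 6-gon of circumradius 6 (constant along its height); the r=9 cylinder at (-2, 1) gives a regular 6-gon of circumradius 9 (constant along its height); Combining (union): the r=6 cylinder lies entirely inside the r=9 cylinder at (-2, 1), so the union is just the r=9 cylinder at (-2, 1) — 1 connected region; the r=7 cylinder at (6.5, 6.5) gives a regular 6-gon of circumradius 7 (constant along its height); Merging all regions: the regions partially overlap (shared area 32.92 mm²), so overlapping operands fuse into one piece — 1 connected region. The outline is a single polygon with 10 vertices. Extrusion per mm of travel: 0.6 × 0.2 / (π × 0.875²) = 0.049890. Accumulating E over each segment gives final E = 3.5589.

G0 X-11.00 Y1.00 Z8.20
G1 X-6.50 Y-6.79 E0.4488
G1 X2.50 Y-6.79 E0.8978
G1 X6.68 Y0.44 E1.3145
G1 X10.00 Y0.44 E1.4801
G1 X13.50 Y6.50 E1.8293
G1 X10.00 Y12.56 E2.1784
G1 X3.00 Y12.56 E2.5276
G1 X0.82 Y8.79 E2.7449
G1 X-6.50 Y8.79 E3.1101
G1 X-11.00 Y1.00 E3.5589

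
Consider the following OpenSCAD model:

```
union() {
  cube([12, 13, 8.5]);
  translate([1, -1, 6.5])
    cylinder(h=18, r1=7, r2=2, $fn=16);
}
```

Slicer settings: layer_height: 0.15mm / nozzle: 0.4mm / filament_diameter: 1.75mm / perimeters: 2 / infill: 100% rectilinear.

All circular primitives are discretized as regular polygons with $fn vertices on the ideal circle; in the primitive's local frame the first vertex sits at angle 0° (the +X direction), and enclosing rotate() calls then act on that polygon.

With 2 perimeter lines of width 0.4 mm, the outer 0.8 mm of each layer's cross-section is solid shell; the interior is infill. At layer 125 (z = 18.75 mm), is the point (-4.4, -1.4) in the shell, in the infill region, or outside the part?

At z = 18.75 mm: the cube is absent (z outside [0, 8.5]); the cone at (1, -1) contributes a regular 16-gon of circumradius 3.597 (interpolated between r1=7 and r2=2 at t=0.681); Taking the union: only the cone at (1, -1) is present, so the union is just that shape — 1 connected region. Overall, the cross-section is a single solid region. The nearest boundary edge runs (-2.60, -1.00)→(-2.32, -2.38); distance from the point to it = 1.85 mm. The point is not inside any of the regions above, so it lies outside the cross-section (1.85 mm from the nearest boundary).

outside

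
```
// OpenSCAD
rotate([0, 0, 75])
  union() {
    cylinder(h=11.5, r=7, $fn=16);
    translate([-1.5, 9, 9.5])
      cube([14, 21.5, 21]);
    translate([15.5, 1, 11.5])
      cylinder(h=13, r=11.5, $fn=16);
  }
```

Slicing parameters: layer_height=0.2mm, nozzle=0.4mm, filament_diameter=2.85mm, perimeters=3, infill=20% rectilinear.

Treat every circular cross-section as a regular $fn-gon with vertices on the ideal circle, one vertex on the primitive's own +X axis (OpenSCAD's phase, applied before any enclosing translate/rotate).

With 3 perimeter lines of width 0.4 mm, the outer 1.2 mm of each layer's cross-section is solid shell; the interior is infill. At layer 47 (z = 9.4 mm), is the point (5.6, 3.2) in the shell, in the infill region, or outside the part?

At z = 9.4 mm: the r=7 cylinder contributes a regular 16-gon of circumradius 7; the cube at (-1.5, 9) does not reach this height (z outside [9.5, 30.5]); the cylinder at (15.5, 1) is not intersected at this z (z outside [11.5, 24.5]); Merging all regions: only the r=7 cylinder is present, so the union is just that shape — 1 connected region; (whole slice rotated 75° about Z — lengths, areas and connectivity unchanged). Overall, the cross-section is a single solid region. Undo the 75° rotation: the query point maps to (4.540, -4.581) in the un-rotated model frame. The nearest boundary edge runs (2.68, -6.47)→(4.95, -4.95); distance from the point to it = 0.53 mm. The point is inside the cross-section, 0.53 mm from the nearest boundary — within the 1.2 mm shell band (3 × 0.4).

shell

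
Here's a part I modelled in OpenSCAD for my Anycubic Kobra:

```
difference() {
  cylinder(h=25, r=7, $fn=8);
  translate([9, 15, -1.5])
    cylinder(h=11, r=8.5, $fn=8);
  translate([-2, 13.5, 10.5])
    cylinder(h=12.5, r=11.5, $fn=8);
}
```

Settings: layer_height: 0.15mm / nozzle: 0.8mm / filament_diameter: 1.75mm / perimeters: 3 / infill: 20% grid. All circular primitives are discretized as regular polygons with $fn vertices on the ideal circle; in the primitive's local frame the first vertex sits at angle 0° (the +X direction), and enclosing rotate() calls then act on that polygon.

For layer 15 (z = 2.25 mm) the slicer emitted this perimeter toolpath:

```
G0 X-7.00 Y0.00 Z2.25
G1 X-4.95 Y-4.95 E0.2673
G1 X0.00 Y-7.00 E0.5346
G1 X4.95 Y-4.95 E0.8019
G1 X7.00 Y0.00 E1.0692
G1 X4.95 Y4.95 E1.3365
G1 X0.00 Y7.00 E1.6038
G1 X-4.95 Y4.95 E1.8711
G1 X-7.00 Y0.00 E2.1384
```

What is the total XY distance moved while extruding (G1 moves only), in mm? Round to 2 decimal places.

Sum the Euclidean lengths of each G1 segment: total = 42.86 mm.

42.86 mm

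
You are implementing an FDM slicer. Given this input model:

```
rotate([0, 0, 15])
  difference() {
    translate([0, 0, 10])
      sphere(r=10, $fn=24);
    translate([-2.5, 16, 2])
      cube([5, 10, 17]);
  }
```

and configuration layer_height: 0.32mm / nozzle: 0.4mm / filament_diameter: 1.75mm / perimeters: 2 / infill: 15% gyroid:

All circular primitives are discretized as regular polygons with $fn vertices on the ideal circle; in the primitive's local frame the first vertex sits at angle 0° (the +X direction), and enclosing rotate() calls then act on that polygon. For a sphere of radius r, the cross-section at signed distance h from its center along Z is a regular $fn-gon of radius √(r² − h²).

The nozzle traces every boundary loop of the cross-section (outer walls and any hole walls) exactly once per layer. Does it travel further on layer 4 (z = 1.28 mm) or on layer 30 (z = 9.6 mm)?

Layer 4 (z = 1.28): the sphere: section is a regular 24-gon, circumradius = √(r²−h²) = √(10²−8.72²) = 4.895 (perimeter = 2·24·4.895·sin(180°/24) = 30.67 mm); the cube at (-2.5, 16) is not intersected at this z (z outside [2, 19]); After the difference (first − rest): none of the subtracted shapes is present at this height, so the r=10 sphere is unchanged — boundary = 30.67 mm; (whole slice rotated 15° about Z — lengths, areas and connectivity unchanged). So its perimeter = 30.67 mm. Layer 30 (z = 9.6): the sphere: section is a regular 24-gon, circumradius = √(r²−h²) = √(10²−0.4²) = 9.992 (perimeter = 2·24·9.992·sin(180°/24) = 62.60 mm); the 5×10 cube at (-2.5, 16) contributes its full rectangle (perimeter 30.00 mm); Subtracting the remaining from the first: starting from the r=10 sphere, the 5×10 cube at (-2.5, 16) misses the remaining region (no effect) — boundary = 62.60 mm; (whole slice rotated 15° about Z — lengths, areas and connectivity unchanged). So its perimeter = 62.60 mm. Layer 30 is larger (62.60 vs 30.67 mm).

layer 30 (z = 9.6 mm)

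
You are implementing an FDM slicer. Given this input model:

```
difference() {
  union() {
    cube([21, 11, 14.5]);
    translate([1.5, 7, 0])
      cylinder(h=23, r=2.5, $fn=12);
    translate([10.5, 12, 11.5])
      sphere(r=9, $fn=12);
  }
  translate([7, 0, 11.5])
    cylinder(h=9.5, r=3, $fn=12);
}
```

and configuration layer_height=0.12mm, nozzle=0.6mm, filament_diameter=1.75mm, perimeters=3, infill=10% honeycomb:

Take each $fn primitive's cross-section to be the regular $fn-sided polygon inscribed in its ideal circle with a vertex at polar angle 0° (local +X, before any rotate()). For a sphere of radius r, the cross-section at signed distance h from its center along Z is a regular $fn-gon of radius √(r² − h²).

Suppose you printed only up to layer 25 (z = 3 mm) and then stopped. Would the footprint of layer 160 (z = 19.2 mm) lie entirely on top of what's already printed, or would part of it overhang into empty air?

Compare the two slices. At z = 3: the 21×11 cube contributes its full rectangle (area 231.00 mm²); the r=2.5 cylinder at (1.5, 7) contributes a regular 12-gon of circumradius 2.5 (area = (12/2)·2.500²·sin(360°/12) = 18.75 mm²); the r=9 sphere at (10.5, 12) slices to a regular 12-gon of circumradius 2.958 (√(r²−h²) with h=8.5 from center) (area = (12/2)·2.958²·sin(360°/12) = 26.25 mm²); Taking the union: the regions partially overlap — summed areas 276.00 mm² minus the doubly-counted overlap 23.70 mm² gives 252.30 mm² — area = 252.30 mm²; the cylinder at (7, 0) is absent (z outside [11.5, 21]); Taking the first minus the rest: none of the subtracted shapes is present at this height, so the result so far is unchanged — area = 252.30 mm². At z = 19.2: the cube does not reach this height (z outside [0, 14.5]); the cylinder at (1.5, 7): section is a regular 12-gon, circumradius r=2.5 (area = (12/2)·2.500²·sin(360°/12) = 18.75 mm²); the r=9 sphere at (10.5, 12) contributes a regular 12-gon of circumradius √(9²−7.7²) = 4.659 (area = (12/2)·4.659²·sin(360°/12) = 65.13 mm²); Taking the union: the 2 present regions are separate (no shared area or edge), so areas and boundary lengths simply add and each stays a separate island — area = 83.88 mm²; the cylinder at (7, 0): section is a regular 12-gon, circumradius r=3 (area = (12/2)·3.000²·sin(360°/12) = 27.00 mm²); Subtracting the remaining from the first: starting from that combined region (83.88 mm²), the r=3 cylinder at (7, 0) misses the remaining region (no effect) — area = 83.88 mm². Checking containment: at z = 19.2 the cross-section extends beyond the z = 3 cross-section by about 22.84 mm².

part overhangs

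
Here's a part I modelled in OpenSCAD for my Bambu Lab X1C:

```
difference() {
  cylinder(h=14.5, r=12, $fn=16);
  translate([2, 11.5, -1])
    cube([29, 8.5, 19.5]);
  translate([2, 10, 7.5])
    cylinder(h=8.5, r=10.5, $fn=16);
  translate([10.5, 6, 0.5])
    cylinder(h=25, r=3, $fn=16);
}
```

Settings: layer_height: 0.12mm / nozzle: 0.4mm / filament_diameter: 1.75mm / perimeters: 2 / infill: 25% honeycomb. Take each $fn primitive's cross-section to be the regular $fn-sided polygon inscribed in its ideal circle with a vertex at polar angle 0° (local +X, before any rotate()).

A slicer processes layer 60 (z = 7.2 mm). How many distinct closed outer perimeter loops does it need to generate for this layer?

1

At z = 7.2 mm: the r=12 cylinder contributes a regular 16-gon of circumradius 12; the cube at (2, 11.5) (footprint 29×8.5) is included at this height; the cylinder at (2, 10) does not reach this height (z outside [7.5, 16]); the r=3 cylinder at (10.5, 6) contributes a regular 16-gon of circumradius 3; After the difference (first − rest): starting from the r=12 cylinder, the 29×8.5 cube at (2, 11.5) partially overlaps it — only the 0.03 mm² overlap (of its 246.50 mm²) is removed, clipping the outline; the r=3 cylinder at (10.5, 6) partially overlaps it — only the 11.63 mm² overlap (of its 27.55 mm²) is removed, clipping the outline — 1 connected region. The result has 1 disconnected region.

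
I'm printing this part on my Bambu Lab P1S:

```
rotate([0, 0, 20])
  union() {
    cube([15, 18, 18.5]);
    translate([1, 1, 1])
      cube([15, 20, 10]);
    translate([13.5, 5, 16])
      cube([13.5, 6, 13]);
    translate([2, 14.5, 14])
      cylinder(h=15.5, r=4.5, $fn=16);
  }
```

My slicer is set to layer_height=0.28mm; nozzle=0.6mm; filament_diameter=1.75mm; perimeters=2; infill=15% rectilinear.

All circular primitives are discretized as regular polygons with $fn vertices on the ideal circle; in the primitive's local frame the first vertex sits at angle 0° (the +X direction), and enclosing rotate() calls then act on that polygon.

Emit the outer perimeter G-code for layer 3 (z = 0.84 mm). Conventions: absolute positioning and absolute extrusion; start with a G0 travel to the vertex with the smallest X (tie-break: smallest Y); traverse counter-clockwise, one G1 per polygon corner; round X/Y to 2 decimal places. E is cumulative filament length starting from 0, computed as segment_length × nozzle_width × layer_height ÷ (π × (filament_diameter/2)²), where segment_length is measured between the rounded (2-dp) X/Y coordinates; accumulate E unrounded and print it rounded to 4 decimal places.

G0 X-6.16 Y16.91 Z0.84
G1 X0.00 Y0.00 E1.2570
G1 X14.10 Y5.13 E2.3050
G1 X7.94 Y22.04 E3.5620
G1 X-6.16 Y16.91 E4.6100

At z = 0.84 mm: the 15×18 cube contributes its full rectangle; the cube at (1, 1) does not reach this height (z outside [1, 11]); the cube at (13.5, 5) is not intersected at this z (z outside [16, 29]); the cylinder at (2, 14.5) is absent (z outside [14, 29.5]); Taking the union: only the 15×18 cube is present, so the union is just that shape — 1 connected region; (whole slice rotated 20° about Z — lengths, areas and connectivity unchanged). The outline is a single polygon with 4 vertices. Extrusion per mm of travel: 0.6 × 0.28 / (π × 0.875²) = 0.069846. Accumulating E over each segment gives final E = 4.6100.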